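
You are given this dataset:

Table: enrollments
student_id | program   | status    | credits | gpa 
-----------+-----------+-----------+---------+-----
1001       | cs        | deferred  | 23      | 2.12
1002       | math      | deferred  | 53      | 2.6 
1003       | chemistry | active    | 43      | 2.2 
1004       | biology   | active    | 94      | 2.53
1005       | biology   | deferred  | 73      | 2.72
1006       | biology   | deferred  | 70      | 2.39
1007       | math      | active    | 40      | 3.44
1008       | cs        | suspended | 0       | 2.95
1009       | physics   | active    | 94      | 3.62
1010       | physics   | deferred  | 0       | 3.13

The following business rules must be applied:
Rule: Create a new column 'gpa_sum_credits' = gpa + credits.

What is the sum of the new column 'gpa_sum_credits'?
517.7

Step 1: For each record, compute gpa + credits
Example calculations:
  2.12 + 23 = 25.12
  2.6 + 53 = 55.6
  2.2 + 43 = 45.2
  ...
Step 2: Sum all derived values
Step 3: Total = 517.7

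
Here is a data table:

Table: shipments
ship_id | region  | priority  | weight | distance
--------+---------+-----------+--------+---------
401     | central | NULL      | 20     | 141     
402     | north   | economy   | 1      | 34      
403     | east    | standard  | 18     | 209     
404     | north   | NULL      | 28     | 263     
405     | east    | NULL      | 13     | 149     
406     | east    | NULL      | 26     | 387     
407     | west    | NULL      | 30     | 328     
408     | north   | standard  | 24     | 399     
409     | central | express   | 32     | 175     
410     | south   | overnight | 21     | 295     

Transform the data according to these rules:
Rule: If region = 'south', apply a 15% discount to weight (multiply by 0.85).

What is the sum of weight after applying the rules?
209.85

Step 1: Records with region = 'south' have total weight = 21
Step 2: Apply multiplier: 21 × 0.85 = 17.85
Step 3: Other records total: 192
Step 4: Final sum = 17.85 + 192 = 209.85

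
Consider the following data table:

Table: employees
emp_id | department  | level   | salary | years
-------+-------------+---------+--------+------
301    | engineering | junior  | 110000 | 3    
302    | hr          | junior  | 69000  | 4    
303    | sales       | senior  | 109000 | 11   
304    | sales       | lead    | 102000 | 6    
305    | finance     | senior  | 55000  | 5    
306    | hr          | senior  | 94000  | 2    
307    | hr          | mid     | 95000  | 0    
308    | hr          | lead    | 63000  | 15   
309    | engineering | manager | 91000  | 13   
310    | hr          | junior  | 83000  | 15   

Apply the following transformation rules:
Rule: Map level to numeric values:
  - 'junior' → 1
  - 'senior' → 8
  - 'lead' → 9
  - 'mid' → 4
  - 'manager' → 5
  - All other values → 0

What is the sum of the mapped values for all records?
54

Step 1: Apply mapping to each record
Step 2: Count by status:
  'junior': 3 records × 1 = 3
  'senior': 3 records × 8 = 24
  'lead': 2 records × 9 = 18
  'mid': 1 records × 4 = 4
  'manager': 1 records × 5 = 5
Step 3: Sum all mapped values = 54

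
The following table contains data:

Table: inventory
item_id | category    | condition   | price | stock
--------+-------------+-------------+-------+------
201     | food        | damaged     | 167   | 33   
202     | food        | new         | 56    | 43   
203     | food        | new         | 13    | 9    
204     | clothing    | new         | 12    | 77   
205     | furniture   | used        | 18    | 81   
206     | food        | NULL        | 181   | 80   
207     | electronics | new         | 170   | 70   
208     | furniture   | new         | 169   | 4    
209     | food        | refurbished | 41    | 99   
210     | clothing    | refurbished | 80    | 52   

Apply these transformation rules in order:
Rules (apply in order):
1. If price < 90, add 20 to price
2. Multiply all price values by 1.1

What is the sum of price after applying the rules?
1129.7

Step 1: Apply Rule 1 - Add 20 to records with price < 90
  - 6 records affected: 220 + (6 × 20) = 340
  - Unaffected records: 687
  - Sum after Rule 1: 1027
Step 2: Apply Rule 2 - Multiply all by 1.1
  - 1027 × 1.1 = 1129.7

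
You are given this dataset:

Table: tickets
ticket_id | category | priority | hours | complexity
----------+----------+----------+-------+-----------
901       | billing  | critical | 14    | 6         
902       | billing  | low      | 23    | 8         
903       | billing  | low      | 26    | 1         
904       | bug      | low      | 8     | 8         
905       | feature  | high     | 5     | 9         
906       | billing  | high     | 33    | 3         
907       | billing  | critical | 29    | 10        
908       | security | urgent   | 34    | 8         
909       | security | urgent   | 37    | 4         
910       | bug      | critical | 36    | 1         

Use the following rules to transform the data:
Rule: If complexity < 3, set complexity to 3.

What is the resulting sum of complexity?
62

Step 1: 2 records have complexity < 3
Step 2: These records originally summed to 2
Step 3: After setting to minimum: 2 × 3 = 6
Step 4: Unaffected records sum: 56
Step 5: Final sum = 6 + 56 = 62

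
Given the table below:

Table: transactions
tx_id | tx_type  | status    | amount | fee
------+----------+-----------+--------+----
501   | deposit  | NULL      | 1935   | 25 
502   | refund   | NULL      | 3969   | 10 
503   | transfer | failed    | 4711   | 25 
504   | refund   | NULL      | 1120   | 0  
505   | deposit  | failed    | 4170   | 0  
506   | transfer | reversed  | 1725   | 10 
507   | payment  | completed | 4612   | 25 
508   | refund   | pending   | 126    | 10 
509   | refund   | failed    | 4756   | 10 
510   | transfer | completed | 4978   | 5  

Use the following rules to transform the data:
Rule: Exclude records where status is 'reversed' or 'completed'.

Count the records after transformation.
7

Step 1: Count records to exclude
  - 1 (reversed) + 2 (completed) = 3 records
Step 2: Total records: 10
Step 3: Remaining = 10 - 3 = 7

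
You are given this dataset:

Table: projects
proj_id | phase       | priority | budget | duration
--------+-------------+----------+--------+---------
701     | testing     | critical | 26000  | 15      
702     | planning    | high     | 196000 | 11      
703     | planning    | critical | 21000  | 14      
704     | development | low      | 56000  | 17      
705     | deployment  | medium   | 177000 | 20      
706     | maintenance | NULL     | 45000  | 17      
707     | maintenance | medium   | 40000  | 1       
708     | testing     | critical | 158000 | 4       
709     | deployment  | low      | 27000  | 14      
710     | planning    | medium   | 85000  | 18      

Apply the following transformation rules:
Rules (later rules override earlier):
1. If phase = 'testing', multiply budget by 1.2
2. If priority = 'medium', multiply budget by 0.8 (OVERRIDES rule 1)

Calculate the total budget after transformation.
807400.0

Step 1: Rule 2 takes priority for records with priority = 'medium'
  - 3 records: 302000 × 0.8 = 241600.0
Step 2: Rule 1 applies to remaining records with phase = 'testing'
  - 2 records: 184000 × 1.2 = 220800.0
Step 3: Other records unchanged: 345000
Step 4: Final sum = 241600.0 + 220800.0 + 345000 = 807400.0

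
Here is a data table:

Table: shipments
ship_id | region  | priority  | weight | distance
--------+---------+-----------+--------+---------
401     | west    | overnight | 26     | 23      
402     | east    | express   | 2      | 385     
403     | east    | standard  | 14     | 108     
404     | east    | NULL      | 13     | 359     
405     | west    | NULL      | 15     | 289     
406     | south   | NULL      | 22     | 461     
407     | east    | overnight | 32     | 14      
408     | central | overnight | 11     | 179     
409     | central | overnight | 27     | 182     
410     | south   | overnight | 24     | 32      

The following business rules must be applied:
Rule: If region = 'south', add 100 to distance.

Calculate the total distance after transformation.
2232

Step 1: Count records where region = 'south': 2
Step 2: Total bonus added: 2 × 100 = 200
Step 3: Original sum of distance: 2032
Step 4: Final sum = 2032 + 200 = 2232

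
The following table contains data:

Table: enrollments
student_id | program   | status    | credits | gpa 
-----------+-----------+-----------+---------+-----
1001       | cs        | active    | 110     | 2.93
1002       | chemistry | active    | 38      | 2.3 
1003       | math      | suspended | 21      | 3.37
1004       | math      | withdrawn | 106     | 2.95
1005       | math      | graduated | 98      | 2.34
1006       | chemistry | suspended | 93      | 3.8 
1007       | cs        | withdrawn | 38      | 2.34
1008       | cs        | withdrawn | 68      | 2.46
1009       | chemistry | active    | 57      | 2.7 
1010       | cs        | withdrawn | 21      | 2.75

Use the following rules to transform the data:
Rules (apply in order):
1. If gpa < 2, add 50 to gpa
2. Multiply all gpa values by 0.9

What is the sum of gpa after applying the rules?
25.15

Step 1: Apply Rule 1 - Add 50 to records with gpa < 2
  - 0 records affected: 0 + (0 × 50) = 0
  - Unaffected records: 27.94
  - Sum after Rule 1: 27.94
Step 2: Apply Rule 2 - Multiply all by 0.9
  - 27.94 × 0.9 = 25.15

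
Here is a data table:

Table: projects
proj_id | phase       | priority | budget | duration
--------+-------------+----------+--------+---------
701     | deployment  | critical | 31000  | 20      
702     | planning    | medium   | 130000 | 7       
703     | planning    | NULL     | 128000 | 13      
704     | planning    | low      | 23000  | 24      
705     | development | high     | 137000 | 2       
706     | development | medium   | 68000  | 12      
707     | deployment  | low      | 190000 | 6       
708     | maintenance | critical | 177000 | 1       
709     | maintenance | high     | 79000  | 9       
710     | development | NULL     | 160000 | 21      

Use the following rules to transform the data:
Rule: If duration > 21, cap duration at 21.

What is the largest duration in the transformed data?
21

Step 1: Original maximum duration = 24
Step 2: Apply cap at 21
Step 3: 1 records had duration > 21 and were capped
Step 4: Maximum after transformation = 21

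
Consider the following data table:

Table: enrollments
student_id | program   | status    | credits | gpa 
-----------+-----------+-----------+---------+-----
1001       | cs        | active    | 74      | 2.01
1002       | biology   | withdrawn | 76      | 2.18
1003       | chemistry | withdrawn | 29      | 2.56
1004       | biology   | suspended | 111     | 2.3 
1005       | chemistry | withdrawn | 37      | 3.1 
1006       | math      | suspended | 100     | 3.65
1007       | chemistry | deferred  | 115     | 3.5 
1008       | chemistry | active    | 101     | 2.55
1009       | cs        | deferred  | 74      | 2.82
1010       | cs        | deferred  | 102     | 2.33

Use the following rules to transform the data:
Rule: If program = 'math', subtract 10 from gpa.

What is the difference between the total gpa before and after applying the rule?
10.0

Step 1: Original sum of gpa = 27.0
Step 2: 1 records have program = 'math'
Step 3: Each affected record changes by -10
Step 4: Total change = 1 × -10 = -10
Step 5: New sum = 27.0 + -10 = 17.0
Step 6: Difference = |17.0 - 27.0| = 10.0
        (Sum decreased by 10.0)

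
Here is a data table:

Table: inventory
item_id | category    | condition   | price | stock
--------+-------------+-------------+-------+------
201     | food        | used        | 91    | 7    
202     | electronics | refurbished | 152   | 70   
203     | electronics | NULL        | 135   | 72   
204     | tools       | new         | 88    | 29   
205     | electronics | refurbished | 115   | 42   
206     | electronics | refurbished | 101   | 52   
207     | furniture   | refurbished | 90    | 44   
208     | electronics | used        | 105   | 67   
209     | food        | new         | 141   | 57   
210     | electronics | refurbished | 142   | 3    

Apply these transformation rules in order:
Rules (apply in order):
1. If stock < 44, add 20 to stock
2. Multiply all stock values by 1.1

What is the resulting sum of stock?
575.3

Step 1: Apply Rule 1 - Add 20 to records with stock < 44
  - 4 records affected: 81 + (4 × 20) = 161
  - Unaffected records: 362
  - Sum after Rule 1: 523
Step 2: Apply Rule 2 - Multiply all by 1.1
  - 523 × 1.1 = 575.3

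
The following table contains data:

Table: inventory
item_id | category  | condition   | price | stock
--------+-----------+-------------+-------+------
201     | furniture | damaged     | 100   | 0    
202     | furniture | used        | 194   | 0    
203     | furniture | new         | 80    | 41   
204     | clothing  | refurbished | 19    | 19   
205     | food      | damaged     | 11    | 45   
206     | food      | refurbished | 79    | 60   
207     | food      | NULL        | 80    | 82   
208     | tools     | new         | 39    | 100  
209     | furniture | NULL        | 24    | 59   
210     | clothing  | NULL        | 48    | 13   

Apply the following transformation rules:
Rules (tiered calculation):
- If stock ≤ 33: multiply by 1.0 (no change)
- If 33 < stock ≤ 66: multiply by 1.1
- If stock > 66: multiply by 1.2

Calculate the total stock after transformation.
475.9

Step 1: Tier 1 (stock ≤ 33): 4 records, sum = 32 × 1.0 = 32.0
Step 2: Tier 2 (33 < stock ≤ 66): 4 records, sum = 205 × 1.1 = 225.5
Step 3: Tier 3 (stock > 66): 2 records, sum = 182 × 1.2 = 218.4
Step 4: Final sum = 32.0 + 225.5 + 218.4 = 475.9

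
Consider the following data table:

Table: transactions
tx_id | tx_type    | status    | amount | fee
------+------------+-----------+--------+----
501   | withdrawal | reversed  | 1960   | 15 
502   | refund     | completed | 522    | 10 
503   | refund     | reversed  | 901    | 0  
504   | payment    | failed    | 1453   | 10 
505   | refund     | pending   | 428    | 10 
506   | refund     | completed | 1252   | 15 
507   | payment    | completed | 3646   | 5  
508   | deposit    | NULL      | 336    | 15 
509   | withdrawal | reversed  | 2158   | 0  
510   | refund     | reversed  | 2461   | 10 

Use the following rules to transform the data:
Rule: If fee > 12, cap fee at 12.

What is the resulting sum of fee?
81

Step 1: 3 records have fee > 12
Step 2: These records originally summed to 45
Step 3: After capping: 3 × 12 = 36
Step 4: Unaffected records sum: 45
Step 5: Final sum = 36 + 45 = 81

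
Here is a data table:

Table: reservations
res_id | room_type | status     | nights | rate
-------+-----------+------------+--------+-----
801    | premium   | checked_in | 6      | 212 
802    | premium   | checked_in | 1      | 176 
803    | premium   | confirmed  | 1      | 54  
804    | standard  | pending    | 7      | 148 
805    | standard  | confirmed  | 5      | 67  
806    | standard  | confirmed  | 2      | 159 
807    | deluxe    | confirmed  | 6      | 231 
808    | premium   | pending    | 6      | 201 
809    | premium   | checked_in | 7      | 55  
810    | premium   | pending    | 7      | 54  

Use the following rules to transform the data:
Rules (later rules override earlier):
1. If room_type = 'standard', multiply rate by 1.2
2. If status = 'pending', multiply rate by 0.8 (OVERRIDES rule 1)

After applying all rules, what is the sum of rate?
1321.6

Step 1: Rule 2 takes priority for records with status = 'pending'
  - 3 records: 403 × 0.8 = 322.4
Step 2: Rule 1 applies to remaining records with room_type = 'standard'
  - 2 records: 226 × 1.2 = 271.2
Step 3: Other records unchanged: 728
Step 4: Final sum = 322.4 + 271.2 + 728 = 1321.6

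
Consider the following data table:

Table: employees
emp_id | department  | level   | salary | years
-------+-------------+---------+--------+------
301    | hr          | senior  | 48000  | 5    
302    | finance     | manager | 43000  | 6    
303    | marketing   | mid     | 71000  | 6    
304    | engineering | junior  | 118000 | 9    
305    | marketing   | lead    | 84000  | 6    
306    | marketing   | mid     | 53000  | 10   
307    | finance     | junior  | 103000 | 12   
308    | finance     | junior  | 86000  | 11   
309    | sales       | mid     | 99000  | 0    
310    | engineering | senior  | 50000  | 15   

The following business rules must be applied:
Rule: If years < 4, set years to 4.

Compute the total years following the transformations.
84

Step 1: 1 records have years < 4
Step 2: These records originally summed to 0
Step 3: After setting to minimum: 1 × 4 = 4
Step 4: Unaffected records sum: 80
Step 5: Final sum = 4 + 80 = 84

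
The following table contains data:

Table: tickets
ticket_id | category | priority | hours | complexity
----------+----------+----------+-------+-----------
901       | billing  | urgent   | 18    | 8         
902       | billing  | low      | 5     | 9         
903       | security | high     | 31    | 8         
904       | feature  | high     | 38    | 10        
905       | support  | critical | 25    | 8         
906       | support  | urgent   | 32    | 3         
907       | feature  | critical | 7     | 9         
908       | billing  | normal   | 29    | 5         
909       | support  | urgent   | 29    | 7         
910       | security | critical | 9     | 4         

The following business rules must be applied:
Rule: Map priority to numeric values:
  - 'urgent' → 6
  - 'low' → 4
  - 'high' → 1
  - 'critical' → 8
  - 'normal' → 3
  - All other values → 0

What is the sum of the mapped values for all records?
51

Step 1: Apply mapping to each record
Step 2: Count by status:
  'urgent': 3 records × 6 = 18
  'low': 1 records × 4 = 4
  'high': 2 records × 1 = 2
  'critical': 3 records × 8 = 24
  'normal': 1 records × 3 = 3
Step 3: Sum all mapped values = 51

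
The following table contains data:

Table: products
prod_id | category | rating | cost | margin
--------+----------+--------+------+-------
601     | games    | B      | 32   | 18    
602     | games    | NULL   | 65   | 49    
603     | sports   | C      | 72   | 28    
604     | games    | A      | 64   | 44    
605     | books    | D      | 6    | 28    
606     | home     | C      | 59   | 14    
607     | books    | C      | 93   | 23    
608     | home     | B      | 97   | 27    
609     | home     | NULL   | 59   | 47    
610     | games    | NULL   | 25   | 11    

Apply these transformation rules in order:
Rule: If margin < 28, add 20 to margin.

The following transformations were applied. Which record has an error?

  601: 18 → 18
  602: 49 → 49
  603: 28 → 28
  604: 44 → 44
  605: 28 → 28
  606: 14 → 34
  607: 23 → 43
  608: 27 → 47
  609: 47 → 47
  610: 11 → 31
Record 601 has an error. The correct transformed value should be 38, not 18.

Step 1: Check each record against the rule
Step 2: Record 601 has margin = 18
Step 3: Since 18 < 28, the bonus should have been applied
Step 4: Correct value = 38, but claimed value = 18
Conclusion: Record 601 has the error.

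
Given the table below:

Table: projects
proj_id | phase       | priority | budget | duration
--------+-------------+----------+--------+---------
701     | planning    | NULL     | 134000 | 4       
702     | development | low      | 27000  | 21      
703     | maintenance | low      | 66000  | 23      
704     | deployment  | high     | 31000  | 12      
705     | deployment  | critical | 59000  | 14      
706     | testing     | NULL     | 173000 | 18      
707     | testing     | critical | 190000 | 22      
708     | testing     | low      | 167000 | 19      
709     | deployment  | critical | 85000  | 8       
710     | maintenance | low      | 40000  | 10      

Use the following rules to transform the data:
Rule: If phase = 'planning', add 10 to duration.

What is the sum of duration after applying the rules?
161

Step 1: Count records where phase = 'planning': 1
Step 2: Total bonus added: 1 × 10 = 10
Step 3: Original sum of duration: 151
Step 4: Final sum = 151 + 10 = 161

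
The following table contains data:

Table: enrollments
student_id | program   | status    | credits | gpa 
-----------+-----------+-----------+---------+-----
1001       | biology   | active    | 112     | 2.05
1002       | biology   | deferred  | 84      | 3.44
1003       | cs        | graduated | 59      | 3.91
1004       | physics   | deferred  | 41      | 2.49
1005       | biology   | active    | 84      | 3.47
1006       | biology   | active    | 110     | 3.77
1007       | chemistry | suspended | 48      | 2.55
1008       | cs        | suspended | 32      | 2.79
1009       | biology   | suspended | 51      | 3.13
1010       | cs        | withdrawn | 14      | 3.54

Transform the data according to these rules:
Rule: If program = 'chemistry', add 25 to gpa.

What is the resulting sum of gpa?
56.14

Step 1: Count records where program = 'chemistry': 1
Step 2: Total bonus added: 1 × 25 = 25
Step 3: Original sum of gpa: 31.14
Step 4: Final sum = 31.14 + 25 = 56.14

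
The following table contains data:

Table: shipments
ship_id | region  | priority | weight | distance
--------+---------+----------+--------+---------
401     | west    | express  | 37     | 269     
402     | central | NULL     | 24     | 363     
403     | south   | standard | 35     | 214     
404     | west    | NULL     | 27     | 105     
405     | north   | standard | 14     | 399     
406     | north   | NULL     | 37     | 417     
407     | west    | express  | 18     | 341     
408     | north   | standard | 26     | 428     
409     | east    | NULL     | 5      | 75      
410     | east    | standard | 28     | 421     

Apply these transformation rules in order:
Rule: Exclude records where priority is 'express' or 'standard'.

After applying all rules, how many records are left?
4

Step 1: Count records to exclude
  - 2 (express) + 4 (standard) = 6 records
Step 2: Total records: 10
Step 3: Remaining = 10 - 6 = 4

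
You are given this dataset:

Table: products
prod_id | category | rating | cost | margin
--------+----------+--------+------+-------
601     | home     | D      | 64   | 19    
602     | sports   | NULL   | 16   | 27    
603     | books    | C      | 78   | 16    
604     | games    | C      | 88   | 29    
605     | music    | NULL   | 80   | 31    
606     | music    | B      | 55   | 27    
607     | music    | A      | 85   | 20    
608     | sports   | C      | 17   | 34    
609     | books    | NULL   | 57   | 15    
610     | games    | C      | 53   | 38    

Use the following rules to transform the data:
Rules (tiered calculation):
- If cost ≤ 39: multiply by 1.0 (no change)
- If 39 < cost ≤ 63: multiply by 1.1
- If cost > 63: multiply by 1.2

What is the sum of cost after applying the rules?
688.5

Step 1: Tier 1 (cost ≤ 39): 2 records, sum = 33 × 1.0 = 33.0
Step 2: Tier 2 (39 < cost ≤ 63): 3 records, sum = 165 × 1.1 = 181.5
Step 3: Tier 3 (cost > 63): 5 records, sum = 395 × 1.2 = 474.0
Step 4: Final sum = 33.0 + 181.5 + 474.0 = 688.5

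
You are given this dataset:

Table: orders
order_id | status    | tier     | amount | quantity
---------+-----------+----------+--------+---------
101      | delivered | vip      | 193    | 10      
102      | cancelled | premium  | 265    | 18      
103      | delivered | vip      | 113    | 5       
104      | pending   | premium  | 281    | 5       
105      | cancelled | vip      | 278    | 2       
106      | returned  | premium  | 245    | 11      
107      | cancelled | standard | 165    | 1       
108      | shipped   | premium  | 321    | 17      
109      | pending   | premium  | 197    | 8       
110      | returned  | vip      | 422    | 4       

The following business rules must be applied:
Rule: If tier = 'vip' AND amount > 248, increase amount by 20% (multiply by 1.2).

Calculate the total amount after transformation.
2620.0

Step 1: Find records where tier = 'vip' AND amount > 248
Step 2: 2 records match, summing to 700
Step 3: After multiplier: 700 × 1.2 = 840.0
Step 4: Unaffected records sum: 1780
Step 5: Final sum = 840.0 + 1780 = 2620.0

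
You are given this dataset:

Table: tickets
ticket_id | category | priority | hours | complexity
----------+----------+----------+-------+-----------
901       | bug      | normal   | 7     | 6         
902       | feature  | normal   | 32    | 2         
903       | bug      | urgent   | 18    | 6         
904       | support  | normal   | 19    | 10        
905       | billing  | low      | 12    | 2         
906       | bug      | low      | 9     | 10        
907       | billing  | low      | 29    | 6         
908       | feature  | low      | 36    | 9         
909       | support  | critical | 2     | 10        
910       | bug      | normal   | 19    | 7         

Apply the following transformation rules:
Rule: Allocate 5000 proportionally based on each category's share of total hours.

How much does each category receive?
billing: 1120.22, bug: 1448.09, feature: 1857.92, support: 573.77

Step 1: Calculate total hours = 183
Step 2: Calculate each category's proportion:
  billing: 41/183 = 22.40% → 1120.22
  bug: 53/183 = 28.96% → 1448.09
  feature: 68/183 = 37.16% → 1857.92
  support: 21/183 = 11.48% → 573.77
Step 3: Verify: sum of allocations ≈ 5000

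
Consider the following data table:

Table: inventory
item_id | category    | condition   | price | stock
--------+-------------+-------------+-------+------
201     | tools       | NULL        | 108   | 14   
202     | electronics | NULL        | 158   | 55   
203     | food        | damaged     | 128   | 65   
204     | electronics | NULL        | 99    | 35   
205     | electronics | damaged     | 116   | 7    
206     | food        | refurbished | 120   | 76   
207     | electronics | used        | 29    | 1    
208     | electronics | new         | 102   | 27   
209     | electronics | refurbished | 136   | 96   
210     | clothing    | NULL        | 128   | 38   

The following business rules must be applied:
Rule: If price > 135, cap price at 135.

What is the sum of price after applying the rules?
1100

Step 1: 2 records have price > 135
Step 2: These records originally summed to 294
Step 3: After capping: 2 × 135 = 270
Step 4: Unaffected records sum: 830
Step 5: Final sum = 270 + 830 = 1100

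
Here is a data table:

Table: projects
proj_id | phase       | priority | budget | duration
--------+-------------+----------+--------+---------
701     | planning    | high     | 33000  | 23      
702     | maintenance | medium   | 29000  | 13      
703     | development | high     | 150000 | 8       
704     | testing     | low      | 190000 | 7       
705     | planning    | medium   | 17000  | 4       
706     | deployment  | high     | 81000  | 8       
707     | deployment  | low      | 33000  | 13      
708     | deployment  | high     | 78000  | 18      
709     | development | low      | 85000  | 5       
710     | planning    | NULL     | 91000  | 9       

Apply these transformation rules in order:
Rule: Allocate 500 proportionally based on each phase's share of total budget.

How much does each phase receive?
deployment: 121.98, development: 149.3, maintenance: 18.42, planning: 89.58, testing: 120.71

Step 1: Calculate total budget = 787000
Step 2: Calculate each phase's proportion:
  deployment: 192000/787000 = 24.40% → 121.98
  development: 235000/787000 = 29.86% → 149.3
  maintenance: 29000/787000 = 3.68% → 18.42
  planning: 141000/787000 = 17.92% → 89.58
  testing: 190000/787000 = 24.14% → 120.71
Step 3: Verify: sum of allocations ≈ 500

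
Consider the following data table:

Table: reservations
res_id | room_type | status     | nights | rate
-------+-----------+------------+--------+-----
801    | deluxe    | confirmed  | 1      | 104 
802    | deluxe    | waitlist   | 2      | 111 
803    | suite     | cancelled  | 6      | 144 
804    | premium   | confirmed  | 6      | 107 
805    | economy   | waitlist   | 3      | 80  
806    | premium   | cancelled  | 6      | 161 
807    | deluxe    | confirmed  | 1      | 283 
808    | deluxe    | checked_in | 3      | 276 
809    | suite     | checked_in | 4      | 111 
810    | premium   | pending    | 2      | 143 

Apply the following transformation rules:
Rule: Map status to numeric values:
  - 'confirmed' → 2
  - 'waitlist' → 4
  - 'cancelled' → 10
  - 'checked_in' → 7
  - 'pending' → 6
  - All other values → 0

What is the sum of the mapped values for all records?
54

Step 1: Apply mapping to each record
Step 2: Count by status:
  'confirmed': 3 records × 2 = 6
  'waitlist': 2 records × 4 = 8
  'cancelled': 2 records × 10 = 20
  'checked_in': 2 records × 7 = 14
  'pending': 1 records × 6 = 6
Step 3: Sum all mapped values = 54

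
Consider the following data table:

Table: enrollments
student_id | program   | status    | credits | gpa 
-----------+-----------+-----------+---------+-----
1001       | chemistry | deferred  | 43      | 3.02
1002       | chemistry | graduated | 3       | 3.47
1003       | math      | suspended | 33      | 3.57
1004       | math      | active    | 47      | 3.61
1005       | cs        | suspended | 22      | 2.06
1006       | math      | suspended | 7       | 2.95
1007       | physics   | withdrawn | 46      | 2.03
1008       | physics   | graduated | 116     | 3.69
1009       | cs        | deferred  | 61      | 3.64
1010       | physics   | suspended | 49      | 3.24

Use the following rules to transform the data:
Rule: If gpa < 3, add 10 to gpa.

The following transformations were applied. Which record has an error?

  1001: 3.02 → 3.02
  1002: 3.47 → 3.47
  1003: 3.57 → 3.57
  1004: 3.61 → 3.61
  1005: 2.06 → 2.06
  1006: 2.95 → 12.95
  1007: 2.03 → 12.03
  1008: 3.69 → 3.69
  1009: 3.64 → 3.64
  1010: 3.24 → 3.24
Record 1005 has an error. The correct transformed value should be 12.06, not 2.06.

Step 1: Check each record against the rule
Step 2: Record 1005 has gpa = 2.06
Step 3: Since 2.06 < 3, the bonus should have been applied
Step 4: Correct value = 12.06, but claimed value = 2.06
Conclusion: Record 1005 has the error.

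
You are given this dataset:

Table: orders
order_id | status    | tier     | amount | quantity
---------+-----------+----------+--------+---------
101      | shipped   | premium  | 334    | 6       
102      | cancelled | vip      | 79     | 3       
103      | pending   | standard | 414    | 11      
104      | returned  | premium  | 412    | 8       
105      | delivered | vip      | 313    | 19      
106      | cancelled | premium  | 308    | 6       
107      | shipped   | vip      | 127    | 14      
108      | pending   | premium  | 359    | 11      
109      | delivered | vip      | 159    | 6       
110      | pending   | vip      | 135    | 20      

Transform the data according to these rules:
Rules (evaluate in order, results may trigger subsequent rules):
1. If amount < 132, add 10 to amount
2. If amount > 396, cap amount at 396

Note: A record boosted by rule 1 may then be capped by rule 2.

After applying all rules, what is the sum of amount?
2626

Step 1: Apply rule 1 to records with amount < 132
  - 2 records get bonus of 10
  - Of these, 0 records then exceed 396 and get capped
Step 2: Apply rule 2 to records with amount > 396
  - 2 records (original) are capped
Step 3: Calculate final sum = 2626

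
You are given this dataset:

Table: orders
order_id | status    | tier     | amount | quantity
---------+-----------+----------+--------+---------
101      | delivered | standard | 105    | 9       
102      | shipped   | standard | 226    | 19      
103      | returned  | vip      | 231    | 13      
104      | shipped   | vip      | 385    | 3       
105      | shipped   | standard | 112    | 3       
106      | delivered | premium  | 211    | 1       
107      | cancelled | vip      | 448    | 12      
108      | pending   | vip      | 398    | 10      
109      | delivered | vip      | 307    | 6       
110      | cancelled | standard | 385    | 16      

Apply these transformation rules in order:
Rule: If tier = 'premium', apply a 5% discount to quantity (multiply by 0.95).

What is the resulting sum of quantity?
91.95

Step 1: Records with tier = 'premium' have total quantity = 1
Step 2: Apply multiplier: 1 × 0.95 = 0.95
Step 3: Other records total: 91
Step 4: Final sum = 0.95 + 91 = 91.95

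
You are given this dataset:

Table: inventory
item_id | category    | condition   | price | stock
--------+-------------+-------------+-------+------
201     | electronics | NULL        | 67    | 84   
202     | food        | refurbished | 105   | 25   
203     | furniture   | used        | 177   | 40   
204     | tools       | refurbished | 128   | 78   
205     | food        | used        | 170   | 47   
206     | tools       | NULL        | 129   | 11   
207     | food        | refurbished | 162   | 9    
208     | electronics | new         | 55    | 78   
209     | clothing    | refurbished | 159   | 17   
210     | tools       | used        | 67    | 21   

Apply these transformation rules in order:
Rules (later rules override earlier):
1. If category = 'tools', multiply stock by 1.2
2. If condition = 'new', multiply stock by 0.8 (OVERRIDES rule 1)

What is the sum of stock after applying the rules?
416.4

Step 1: Rule 2 takes priority for records with condition = 'new'
  - 1 records: 78 × 0.8 = 62.4
Step 2: Rule 1 applies to remaining records with category = 'tools'
  - 3 records: 110 × 1.2 = 132.0
Step 3: Other records unchanged: 222
Step 4: Final sum = 62.4 + 132.0 + 222 = 416.4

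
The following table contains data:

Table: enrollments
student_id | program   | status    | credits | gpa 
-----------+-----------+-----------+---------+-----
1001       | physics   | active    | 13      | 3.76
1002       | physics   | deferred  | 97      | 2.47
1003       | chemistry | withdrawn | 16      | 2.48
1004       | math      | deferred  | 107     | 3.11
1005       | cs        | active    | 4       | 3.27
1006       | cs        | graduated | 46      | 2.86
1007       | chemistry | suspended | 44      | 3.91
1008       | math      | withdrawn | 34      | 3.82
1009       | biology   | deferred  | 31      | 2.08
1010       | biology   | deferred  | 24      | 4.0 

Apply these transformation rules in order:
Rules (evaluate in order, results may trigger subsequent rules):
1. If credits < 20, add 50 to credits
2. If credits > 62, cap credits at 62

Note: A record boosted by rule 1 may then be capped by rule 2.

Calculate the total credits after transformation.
481

Step 1: Apply rule 1 to records with credits < 20
  - 3 records get bonus of 50
  - Of these, 2 records then exceed 62 and get capped
Step 2: Apply rule 2 to records with credits > 62
  - 2 records (original) are capped
Step 3: Calculate final sum = 481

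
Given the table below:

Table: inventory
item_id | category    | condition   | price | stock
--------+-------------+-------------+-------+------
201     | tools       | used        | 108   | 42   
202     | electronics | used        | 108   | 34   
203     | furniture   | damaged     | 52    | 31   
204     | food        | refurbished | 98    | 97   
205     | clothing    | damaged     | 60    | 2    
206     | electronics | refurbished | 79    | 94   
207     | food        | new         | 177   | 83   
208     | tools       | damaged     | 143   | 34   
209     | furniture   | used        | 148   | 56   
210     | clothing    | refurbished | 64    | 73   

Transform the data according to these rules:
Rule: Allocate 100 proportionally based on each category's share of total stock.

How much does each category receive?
clothing: 13.74, electronics: 23.44, food: 32.97, furniture: 15.93, tools: 13.92

Step 1: Calculate total stock = 546
Step 2: Calculate each category's proportion:
  clothing: 75/546 = 13.74% → 13.74
  electronics: 128/546 = 23.44% → 23.44
  food: 180/546 = 32.97% → 32.97
  furniture: 87/546 = 15.93% → 15.93
  tools: 76/546 = 13.92% → 13.92
Step 3: Verify: sum of allocations ≈ 100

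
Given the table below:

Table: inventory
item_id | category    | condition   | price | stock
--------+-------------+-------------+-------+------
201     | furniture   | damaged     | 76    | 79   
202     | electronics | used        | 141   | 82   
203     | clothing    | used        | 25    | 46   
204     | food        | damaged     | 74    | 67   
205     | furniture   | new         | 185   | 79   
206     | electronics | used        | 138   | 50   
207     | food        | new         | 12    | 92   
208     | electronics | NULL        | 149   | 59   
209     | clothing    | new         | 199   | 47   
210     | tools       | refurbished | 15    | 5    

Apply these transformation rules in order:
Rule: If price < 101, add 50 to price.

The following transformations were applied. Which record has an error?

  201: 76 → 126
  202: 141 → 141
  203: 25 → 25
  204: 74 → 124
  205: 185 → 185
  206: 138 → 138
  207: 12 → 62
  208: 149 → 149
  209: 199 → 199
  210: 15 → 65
Record 203 has an error. The correct transformed value should be 75, not 25.

Step 1: Check each record against the rule
Step 2: Record 203 has price = 25
Step 3: Since 25 < 101, the bonus should have been applied
Step 4: Correct value = 75, but claimed value = 25
Conclusion: Record 203 has the error.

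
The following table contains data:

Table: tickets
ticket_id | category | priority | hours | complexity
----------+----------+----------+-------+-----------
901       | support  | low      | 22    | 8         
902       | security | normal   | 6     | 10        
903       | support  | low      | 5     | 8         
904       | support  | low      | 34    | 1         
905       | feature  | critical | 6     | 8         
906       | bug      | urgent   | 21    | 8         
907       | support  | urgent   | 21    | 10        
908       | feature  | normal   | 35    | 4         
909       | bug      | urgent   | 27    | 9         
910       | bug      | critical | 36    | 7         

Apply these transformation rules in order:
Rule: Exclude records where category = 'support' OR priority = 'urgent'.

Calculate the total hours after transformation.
83

Step 1: Find records where category = 'support' OR priority = 'urgent'
Step 2: 6 records match, summing to 130
Step 3: Original sum: 213
Step 4: Remaining sum = 213 - 130 = 83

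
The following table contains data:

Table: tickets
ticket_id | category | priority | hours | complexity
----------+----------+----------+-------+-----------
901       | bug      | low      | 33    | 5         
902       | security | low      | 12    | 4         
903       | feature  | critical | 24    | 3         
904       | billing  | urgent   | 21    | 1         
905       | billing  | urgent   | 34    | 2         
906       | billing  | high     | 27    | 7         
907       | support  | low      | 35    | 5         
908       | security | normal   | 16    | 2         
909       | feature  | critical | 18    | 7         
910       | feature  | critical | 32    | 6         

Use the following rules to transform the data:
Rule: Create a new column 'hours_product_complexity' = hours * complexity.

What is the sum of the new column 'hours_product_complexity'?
1088

Step 1: For each record, compute hours * complexity
Example calculations:
  33 * 5 = 165
  12 * 4 = 48
  24 * 3 = 72
  ...
Step 2: Sum all derived values
Step 3: Total = 1088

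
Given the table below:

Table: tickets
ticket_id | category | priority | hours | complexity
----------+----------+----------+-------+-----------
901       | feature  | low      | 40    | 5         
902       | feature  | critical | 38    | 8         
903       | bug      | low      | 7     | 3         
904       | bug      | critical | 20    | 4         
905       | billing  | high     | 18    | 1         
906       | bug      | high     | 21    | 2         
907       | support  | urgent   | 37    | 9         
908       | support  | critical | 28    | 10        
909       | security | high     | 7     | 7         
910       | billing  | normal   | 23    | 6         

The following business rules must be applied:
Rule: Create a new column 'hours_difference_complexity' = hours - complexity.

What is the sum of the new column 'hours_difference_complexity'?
184

Step 1: For each record, compute hours - complexity
Example calculations:
  40 - 5 = 35
  38 - 8 = 30
  7 - 3 = 4
  ...
Step 2: Sum all derived values
Step 3: Total = 184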